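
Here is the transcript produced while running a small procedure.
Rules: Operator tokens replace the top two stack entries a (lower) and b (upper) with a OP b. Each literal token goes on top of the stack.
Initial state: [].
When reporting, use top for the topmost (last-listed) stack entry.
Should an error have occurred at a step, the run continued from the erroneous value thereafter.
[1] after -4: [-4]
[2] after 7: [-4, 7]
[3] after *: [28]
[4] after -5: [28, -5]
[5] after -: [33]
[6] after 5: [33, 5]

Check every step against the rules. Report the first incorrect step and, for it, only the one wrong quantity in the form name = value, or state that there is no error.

Recomputing the run from the initial state:
step 1: [-4]
step 2: [-4, 7]
step 3: [-28]
step 4: [-28, -5]
step 5: [-23]
step 6: [-23, 5]
The first disagreement with the transcript is at step 3, where the value should be top = -28.

step 3, top = -28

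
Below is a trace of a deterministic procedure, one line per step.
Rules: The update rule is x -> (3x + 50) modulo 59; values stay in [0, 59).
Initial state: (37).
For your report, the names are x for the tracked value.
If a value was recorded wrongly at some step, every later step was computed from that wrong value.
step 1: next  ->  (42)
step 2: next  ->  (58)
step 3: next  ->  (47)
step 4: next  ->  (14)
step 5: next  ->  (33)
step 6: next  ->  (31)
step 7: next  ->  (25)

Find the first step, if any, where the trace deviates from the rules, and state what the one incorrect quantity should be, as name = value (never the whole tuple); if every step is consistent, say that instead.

1. x = (3*37 + 50) mod 59 = 43 (the entry is off here)
Conclusion: step 1 carries the first error; the entry should be x = 43.

step 1, x = 43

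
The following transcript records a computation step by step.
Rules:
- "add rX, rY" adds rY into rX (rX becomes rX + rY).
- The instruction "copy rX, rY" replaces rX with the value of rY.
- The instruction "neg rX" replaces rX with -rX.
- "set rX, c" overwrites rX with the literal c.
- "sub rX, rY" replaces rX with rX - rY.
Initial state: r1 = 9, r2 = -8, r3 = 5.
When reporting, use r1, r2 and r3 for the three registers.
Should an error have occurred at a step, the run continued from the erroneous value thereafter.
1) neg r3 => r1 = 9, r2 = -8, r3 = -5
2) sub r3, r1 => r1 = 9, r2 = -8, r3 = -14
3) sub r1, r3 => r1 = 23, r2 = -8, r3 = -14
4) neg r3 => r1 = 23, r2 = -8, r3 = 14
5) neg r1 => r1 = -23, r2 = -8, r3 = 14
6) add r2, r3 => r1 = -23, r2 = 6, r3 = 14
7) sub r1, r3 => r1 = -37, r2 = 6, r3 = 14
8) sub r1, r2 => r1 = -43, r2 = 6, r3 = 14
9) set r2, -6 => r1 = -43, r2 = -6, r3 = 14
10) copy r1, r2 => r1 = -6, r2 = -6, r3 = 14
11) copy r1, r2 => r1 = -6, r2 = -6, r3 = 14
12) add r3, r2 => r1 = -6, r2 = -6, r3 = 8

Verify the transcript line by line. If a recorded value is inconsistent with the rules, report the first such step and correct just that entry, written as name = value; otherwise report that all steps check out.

Recomputing the run from the initial state:
step 1: r1 = 9, r2 = -8, r3 = -5
step 2: r1 = 9, r2 = -8, r3 = -14
step 3: r1 = 23, r2 = -8, r3 = -14
step 4: r1 = 23, r2 = -8, r3 = 14
step 5: r1 = -23, r2 = -8, r3 = 14
step 6: r1 = -23, r2 = 6, r3 = 14
step 7: r1 = -37, r2 = 6, r3 = 14
step 8: r1 = -43, r2 = 6, r3 = 14
step 9: r1 = -43, r2 = -6, r3 = 14
step 10: r1 = -6, r2 = -6, r3 = 14
step 11: r1 = -6, r2 = -6, r3 = 14
step 12: r1 = -6, r2 = -6, r3 = 8
This matches the transcript at every step.

no error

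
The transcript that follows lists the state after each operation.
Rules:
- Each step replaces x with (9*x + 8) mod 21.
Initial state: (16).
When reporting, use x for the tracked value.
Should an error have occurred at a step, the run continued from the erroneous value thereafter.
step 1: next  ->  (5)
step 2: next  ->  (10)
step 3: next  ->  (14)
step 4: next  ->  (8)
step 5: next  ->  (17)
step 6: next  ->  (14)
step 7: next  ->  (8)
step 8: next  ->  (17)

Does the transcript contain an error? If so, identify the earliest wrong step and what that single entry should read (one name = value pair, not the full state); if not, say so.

step 2, x = 11

step 1: x = (9*16 + 8) mod 21 = 5 -> checks out
step 2: x = (9*5 + 8) mod 21 = 11 -> this is not what the transcript shows
Step 2 is the first one off; corrected, x = 11.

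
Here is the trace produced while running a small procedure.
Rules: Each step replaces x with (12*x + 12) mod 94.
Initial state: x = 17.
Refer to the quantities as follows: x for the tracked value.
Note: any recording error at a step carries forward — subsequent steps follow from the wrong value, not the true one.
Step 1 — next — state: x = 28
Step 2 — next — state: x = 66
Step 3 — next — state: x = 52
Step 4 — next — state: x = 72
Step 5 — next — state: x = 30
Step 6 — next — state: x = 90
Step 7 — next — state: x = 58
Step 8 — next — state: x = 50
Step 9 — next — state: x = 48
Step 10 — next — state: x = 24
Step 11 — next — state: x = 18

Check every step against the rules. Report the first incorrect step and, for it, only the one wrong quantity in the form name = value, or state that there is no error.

step 1: x = (12*17 + 12) mod 94 = 28 -> consistent with the trace
step 2: x = (12*28 + 12) mod 94 = 66 -> confirmed correct
step 3: x = (12*66 + 12) mod 94 = 52 -> no discrepancy
step 4: x = (12*52 + 12) mod 94 = 72 -> confirmed correct
step 5: x = (12*72 + 12) mod 94 = 30 -> checks out
step 6: x = (12*30 + 12) mod 94 = 90 -> same as recorded
step 7: x = (12*90 + 12) mod 94 = 58 -> verified
step 8: x = (12*58 + 12) mod 94 = 50 -> agrees with the trace
step 9: x = (12*50 + 12) mod 94 = 48 -> in agreement
step 10: x = (12*48 + 12) mod 94 = 24 -> consistent with the trace
step 11: x = (12*24 + 12) mod 94 = 18 -> in agreement
No step deviates from the rules.

no error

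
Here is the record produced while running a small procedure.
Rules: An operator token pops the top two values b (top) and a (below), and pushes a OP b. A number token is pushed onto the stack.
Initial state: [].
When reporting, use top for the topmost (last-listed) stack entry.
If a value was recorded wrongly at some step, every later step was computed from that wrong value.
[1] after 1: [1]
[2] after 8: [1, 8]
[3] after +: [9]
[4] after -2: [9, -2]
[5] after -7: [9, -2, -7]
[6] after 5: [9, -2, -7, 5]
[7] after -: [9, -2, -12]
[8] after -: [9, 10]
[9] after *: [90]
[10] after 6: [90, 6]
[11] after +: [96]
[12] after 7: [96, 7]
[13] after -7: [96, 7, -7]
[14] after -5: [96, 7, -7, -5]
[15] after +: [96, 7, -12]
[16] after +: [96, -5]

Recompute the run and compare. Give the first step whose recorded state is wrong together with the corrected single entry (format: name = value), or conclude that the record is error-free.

no error

Step 1: push 1: top = 1 — exactly as logged.
Step 2: push 8: top = 8 — no discrepancy.
Step 3: 1 + 8 = 9 — no discrepancy.
Step 4: push -2: top = -2 — agrees with the record.
Step 5: push -7: top = -7 — consistent with the record.
Step 6: push 5: top = 5 — checks out.
Step 7: -7 - 5 = -12 — checks out.
Step 8: -2 - -12 = 10 — checks out.
Step 9: 9 * 10 = 90 — confirmed correct.
Step 10: push 6: top = 6 — matches.
Step 11: 90 + 6 = 96 — agrees with the record.
Step 12: push 7: top = 7 — confirmed correct.
Step 13: push -7: top = -7 — confirmed correct.
Step 14: push -5: top = -5 — consistent with the record.
Step 15: -7 + -5 = -12 — exactly as logged.
Step 16: 7 + -12 = -5 — checks out.
The recomputation confirms every line.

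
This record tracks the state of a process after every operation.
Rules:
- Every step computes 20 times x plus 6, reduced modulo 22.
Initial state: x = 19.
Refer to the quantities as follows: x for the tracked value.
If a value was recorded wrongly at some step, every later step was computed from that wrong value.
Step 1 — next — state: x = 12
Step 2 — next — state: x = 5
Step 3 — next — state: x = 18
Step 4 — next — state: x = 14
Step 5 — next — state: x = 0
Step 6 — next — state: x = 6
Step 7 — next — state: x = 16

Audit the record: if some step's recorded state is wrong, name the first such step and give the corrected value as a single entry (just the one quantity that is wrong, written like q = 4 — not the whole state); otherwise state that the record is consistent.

1. x = (20*19 + 6) mod 22 = 12 (exactly as logged)
2. x = (20*12 + 6) mod 22 = 4 (the recorded entry deviates here)
So the first discrepancy is step 2, where the right value is x = 4.

step 2, x = 4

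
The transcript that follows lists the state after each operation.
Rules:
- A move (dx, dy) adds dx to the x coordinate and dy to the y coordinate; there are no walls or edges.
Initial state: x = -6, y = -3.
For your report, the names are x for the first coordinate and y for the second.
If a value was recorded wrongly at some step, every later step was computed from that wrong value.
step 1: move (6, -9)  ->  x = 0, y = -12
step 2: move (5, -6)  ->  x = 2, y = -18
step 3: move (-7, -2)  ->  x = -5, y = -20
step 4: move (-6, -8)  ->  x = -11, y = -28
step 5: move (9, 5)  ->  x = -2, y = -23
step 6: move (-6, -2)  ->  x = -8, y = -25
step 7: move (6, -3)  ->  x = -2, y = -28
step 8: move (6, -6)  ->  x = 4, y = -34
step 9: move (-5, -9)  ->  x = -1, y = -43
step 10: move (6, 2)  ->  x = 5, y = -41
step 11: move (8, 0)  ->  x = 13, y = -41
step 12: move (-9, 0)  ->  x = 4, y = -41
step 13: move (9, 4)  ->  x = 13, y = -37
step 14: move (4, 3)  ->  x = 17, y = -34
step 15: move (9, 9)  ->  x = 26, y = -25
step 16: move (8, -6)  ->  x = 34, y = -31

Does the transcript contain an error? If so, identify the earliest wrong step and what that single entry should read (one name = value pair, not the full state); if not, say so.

step 1: x = -6 + (6) = 0, y = -3 + (-9) = -12 -> exactly as logged
step 2: x = 0 + (5) = 5, y = -12 + (-6) = -18 -> the transcript has a different value
First incorrect step: 2; the correct value is x = 5.

step 2, x = 5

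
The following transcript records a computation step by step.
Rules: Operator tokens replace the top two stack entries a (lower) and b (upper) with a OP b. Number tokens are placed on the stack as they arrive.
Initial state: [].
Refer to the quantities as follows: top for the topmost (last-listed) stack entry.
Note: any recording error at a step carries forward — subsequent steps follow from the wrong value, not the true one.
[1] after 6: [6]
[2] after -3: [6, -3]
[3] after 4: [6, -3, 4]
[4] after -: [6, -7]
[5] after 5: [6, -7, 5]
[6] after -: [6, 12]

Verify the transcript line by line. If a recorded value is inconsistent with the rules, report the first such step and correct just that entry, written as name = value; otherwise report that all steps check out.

step 6, top = -12

Recomputing the run from the initial state:
step 1: [6]
step 2: [6, -3]
step 3: [6, -3, 4]
step 4: [6, -7]
step 5: [6, -7, 5]
step 6: [6, -12]
The first disagreement with the transcript is at step 6, where the value should be top = -12.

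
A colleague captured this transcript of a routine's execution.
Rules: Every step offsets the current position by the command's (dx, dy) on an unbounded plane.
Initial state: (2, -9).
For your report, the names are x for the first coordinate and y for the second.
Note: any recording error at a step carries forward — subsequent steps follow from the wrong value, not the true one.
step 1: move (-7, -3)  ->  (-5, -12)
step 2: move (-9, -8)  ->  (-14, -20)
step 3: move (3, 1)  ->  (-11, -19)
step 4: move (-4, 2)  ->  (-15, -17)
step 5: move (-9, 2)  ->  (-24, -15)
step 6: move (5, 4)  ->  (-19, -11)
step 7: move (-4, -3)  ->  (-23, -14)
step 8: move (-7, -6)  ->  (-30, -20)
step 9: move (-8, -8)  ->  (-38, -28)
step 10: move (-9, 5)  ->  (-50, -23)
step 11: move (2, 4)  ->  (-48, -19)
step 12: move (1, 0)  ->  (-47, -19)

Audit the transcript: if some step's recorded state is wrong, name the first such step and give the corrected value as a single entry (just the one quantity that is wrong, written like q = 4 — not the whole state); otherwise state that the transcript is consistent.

Step 1: x = 2 + (-7) = -5, y = -9 + (-3) = -12 — consistent with the transcript.
Step 2: x = -5 + (-9) = -14, y = -12 + (-8) = -20 — no discrepancy.
Step 3: x = -14 + (3) = -11, y = -20 + (1) = -19 — same as recorded.
Step 4: x = -11 + (-4) = -15, y = -19 + (2) = -17 — no discrepancy.
Step 5: x = -15 + (-9) = -24, y = -17 + (2) = -15 — no discrepancy.
Step 6: x = -24 + (5) = -19, y = -15 + (4) = -11 — agrees with the transcript.
Step 7: x = -19 + (-4) = -23, y = -11 + (-3) = -14 — verified.
Step 8: x = -23 + (-7) = -30, y = -14 + (-6) = -20 — consistent with the transcript.
Step 9: x = -30 + (-8) = -38, y = -20 + (-8) = -28 — agrees with the transcript.
Step 10: x = -38 + (-9) = -47, y = -28 + (5) = -23 — the transcript disagrees here.
The earliest wrong entry is at step 10: it should read x = -47.

step 10, x = -47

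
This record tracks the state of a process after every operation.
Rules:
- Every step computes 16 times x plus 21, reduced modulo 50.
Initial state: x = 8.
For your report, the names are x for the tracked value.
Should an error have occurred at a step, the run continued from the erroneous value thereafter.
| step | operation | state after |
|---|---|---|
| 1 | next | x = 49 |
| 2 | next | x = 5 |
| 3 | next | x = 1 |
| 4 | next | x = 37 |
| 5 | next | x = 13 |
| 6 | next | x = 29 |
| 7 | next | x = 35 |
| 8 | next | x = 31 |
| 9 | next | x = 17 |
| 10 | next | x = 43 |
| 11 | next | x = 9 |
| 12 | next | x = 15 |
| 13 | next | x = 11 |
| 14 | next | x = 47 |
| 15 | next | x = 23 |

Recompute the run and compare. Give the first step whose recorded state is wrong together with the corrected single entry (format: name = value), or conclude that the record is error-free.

Recomputing the run from the initial state:
step 1: x = 49
step 2: x = 5
step 3: x = 1
step 4: x = 37
step 5: x = 13
step 6: x = 29
step 7: x = 35
step 8: x = 31
step 9: x = 17
step 10: x = 43
step 11: x = 9
step 12: x = 15
step 13: x = 11
step 14: x = 47
step 15: x = 23
This matches the record at every step.

no error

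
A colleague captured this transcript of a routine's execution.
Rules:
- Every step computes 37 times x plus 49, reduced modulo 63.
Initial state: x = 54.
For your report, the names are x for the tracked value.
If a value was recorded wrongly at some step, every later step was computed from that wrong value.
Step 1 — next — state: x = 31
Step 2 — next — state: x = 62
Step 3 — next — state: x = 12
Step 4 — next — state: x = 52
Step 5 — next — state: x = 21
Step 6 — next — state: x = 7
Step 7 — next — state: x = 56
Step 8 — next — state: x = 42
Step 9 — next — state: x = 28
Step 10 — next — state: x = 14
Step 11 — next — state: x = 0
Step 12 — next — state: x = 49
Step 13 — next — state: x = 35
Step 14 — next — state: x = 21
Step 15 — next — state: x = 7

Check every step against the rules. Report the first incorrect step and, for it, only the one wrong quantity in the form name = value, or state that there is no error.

step 5, x = 20

Recomputing the run from the initial state:
step 1: x = 31
step 2: x = 62
step 3: x = 12
step 4: x = 52
step 5: x = 20
step 6: x = 33
step 7: x = 10
step 8: x = 41
step 9: x = 54
step 10: x = 31
step 11: x = 62
step 12: x = 12
step 13: x = 52
step 14: x = 20
step 15: x = 33
The first disagreement with the transcript is at step 5, where the value should be x = 20.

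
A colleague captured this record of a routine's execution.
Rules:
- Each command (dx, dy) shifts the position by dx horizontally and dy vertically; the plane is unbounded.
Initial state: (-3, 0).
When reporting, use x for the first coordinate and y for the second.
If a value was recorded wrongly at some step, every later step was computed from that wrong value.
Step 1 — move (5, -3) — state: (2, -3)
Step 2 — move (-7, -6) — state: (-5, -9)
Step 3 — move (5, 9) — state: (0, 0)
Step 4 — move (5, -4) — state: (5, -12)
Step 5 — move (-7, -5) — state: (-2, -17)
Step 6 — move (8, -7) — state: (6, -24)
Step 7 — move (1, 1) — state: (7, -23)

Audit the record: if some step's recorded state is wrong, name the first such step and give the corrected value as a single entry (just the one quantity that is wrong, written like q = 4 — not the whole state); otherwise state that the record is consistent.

Recomputing the run from the initial state:
step 1: x = 2, y = -3
step 2: x = -5, y = -9
step 3: x = 0, y = 0
step 4: x = 5, y = -4
step 5: x = -2, y = -9
step 6: x = 6, y = -16
step 7: x = 7, y = -15
The first disagreement with the record is at step 4, where the value should be y = -4.

step 4, y = -4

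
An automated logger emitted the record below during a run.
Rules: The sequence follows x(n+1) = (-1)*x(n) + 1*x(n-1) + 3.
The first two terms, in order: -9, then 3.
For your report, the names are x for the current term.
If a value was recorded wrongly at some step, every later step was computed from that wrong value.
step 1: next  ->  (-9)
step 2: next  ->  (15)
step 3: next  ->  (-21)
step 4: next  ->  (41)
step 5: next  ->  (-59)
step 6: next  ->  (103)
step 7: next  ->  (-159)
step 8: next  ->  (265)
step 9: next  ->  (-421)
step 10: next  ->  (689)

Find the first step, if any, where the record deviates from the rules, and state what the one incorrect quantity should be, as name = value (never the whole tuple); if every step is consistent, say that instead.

1. x = -1*(3) + (1)*(-9) + (3) = -9 (consistent with the record)
2. x = -1*(-9) + (1)*(3) + (3) = 15 (agrees with the record)
3. x = -1*(15) + (1)*(-9) + (3) = -21 (agrees with the record)
4. x = -1*(-21) + (1)*(15) + (3) = 39 (the entry is off here)
So the first discrepancy is step 4, where the right value is x = 39.

step 4, x = 39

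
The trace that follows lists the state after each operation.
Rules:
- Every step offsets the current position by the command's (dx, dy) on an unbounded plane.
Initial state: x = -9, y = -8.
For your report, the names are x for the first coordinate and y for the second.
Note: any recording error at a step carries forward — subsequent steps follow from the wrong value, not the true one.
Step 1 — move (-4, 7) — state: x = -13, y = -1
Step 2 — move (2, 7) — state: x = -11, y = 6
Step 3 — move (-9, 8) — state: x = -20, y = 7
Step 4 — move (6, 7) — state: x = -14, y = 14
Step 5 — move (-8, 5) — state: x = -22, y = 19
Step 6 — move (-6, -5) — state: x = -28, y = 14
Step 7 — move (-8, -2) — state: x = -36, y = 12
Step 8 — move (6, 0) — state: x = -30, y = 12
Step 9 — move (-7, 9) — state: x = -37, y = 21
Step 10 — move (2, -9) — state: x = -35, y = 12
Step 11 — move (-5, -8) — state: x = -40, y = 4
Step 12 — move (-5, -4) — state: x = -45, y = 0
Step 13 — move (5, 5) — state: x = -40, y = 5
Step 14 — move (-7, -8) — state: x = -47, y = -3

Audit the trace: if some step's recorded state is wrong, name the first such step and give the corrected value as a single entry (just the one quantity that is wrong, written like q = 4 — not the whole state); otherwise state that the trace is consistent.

Recomputing the run from the initial state:
step 1: x = -13, y = -1
step 2: x = -11, y = 6
step 3: x = -20, y = 14
step 4: x = -14, y = 21
step 5: x = -22, y = 26
step 6: x = -28, y = 21
step 7: x = -36, y = 19
step 8: x = -30, y = 19
step 9: x = -37, y = 28
step 10: x = -35, y = 19
step 11: x = -40, y = 11
step 12: x = -45, y = 7
step 13: x = -40, y = 12
step 14: x = -47, y = 4
The first disagreement with the trace is at step 3, where the value should be y = 14.

step 3, y = 14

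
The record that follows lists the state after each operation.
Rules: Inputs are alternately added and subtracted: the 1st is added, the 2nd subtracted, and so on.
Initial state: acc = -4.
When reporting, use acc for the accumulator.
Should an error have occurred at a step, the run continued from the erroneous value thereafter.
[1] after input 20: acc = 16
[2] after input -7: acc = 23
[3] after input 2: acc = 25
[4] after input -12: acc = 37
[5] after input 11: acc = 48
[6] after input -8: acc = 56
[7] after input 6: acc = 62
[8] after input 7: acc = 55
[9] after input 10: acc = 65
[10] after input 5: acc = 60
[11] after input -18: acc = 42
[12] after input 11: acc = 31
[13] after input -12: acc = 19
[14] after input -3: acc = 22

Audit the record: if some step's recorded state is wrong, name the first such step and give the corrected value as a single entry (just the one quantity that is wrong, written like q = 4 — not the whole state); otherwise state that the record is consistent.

step 1: acc = -4 + 20 = 16 -> same as recorded
step 2: acc = 16 - -7 = 23 -> matches
step 3: acc = 23 + 2 = 25 -> consistent with the record
step 4: acc = 25 - -12 = 37 -> checks out
step 5: acc = 37 + 11 = 48 -> consistent with the record
step 6: acc = 48 - -8 = 56 -> same as recorded
step 7: acc = 56 + 6 = 62 -> exactly as logged
step 8: acc = 62 - 7 = 55 -> no discrepancy
step 9: acc = 55 + 10 = 65 -> consistent with the record
step 10: acc = 65 - 5 = 60 -> same as recorded
step 11: acc = 60 + -18 = 42 -> same as recorded
step 12: acc = 42 - 11 = 31 -> confirmed correct
step 13: acc = 31 + -12 = 19 -> verified
step 14: acc = 19 - -3 = 22 -> confirmed correct
No step deviates from the rules.

no error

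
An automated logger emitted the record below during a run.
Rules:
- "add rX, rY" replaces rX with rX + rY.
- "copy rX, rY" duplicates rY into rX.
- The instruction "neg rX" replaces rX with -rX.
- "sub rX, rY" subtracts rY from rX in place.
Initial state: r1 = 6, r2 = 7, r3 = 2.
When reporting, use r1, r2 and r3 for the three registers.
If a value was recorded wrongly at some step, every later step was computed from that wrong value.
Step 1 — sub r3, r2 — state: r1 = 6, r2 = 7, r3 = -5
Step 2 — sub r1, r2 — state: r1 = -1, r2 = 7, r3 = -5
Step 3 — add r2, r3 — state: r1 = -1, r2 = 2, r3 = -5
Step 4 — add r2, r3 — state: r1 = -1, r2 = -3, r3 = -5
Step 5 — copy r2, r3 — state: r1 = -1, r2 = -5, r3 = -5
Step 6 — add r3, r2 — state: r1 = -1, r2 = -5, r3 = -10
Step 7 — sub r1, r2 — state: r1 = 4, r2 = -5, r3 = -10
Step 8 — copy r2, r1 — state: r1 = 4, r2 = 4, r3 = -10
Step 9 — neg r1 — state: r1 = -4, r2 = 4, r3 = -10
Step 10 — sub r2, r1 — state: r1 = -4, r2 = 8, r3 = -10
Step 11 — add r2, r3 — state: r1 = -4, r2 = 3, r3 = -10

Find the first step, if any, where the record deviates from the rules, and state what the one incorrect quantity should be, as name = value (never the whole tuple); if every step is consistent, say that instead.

1. r3 = 2 - 7 = -5 (verified)
2. r1 = 6 - 7 = -1 (consistent with the record)
3. r2 = 7 + -5 = 2 (checks out)
4. r2 = 2 + -5 = -3 (matches)
5. r2 = -5 (same as recorded)
6. r3 = -5 + -5 = -10 (exactly as logged)
7. r1 = -1 - -5 = 4 (verified)
8. r2 = 4 (in agreement)
9. r1 = -(4) = -4 (no discrepancy)
10. r2 = 4 - -4 = 8 (verified)
11. r2 = 8 + -10 = -2 (not what was recorded)
Step 11 is the first one off; corrected, r2 = -2.

step 11, r2 = -2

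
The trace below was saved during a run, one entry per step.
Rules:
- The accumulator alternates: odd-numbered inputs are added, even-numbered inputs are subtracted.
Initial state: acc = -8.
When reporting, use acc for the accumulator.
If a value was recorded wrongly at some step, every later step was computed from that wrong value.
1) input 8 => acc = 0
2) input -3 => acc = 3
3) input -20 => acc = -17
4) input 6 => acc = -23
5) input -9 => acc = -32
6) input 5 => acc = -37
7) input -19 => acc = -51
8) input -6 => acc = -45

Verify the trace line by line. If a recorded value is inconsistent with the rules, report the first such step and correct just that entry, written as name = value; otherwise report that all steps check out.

Recomputing the run from the initial state:
step 1: acc = 0
step 2: acc = 3
step 3: acc = -17
step 4: acc = -23
step 5: acc = -32
step 6: acc = -37
step 7: acc = -56
step 8: acc = -50
The first disagreement with the trace is at step 7, where the value should be acc = -56.

step 7, acc = -56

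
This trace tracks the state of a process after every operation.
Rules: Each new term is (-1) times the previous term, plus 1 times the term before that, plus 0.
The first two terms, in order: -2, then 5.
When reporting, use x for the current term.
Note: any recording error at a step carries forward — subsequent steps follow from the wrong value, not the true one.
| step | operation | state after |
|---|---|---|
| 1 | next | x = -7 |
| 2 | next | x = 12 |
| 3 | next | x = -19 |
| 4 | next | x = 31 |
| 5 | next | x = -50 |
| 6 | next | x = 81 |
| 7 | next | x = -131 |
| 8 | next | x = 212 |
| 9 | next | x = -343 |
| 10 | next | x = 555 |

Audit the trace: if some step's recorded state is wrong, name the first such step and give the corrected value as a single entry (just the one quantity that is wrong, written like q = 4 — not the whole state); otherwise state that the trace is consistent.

Step 1: x = -1*(5) + (1)*(-2) + (0) = -7 — no discrepancy.
Step 2: x = -1*(-7) + (1)*(5) + (0) = 12 — checks out.
Step 3: x = -1*(12) + (1)*(-7) + (0) = -19 — same as recorded.
Step 4: x = -1*(-19) + (1)*(12) + (0) = 31 — consistent with the trace.
Step 5: x = -1*(31) + (1)*(-19) + (0) = -50 — exactly as logged.
Step 6: x = -1*(-50) + (1)*(31) + (0) = 81 — in agreement.
Step 7: x = -1*(81) + (1)*(-50) + (0) = -131 — confirmed correct.
Step 8: x = -1*(-131) + (1)*(81) + (0) = 212 — matches.
Step 9: x = -1*(212) + (1)*(-131) + (0) = -343 — checks out.
Step 10: x = -1*(-343) + (1)*(212) + (0) = 555 — verified.
All entries verified; no error found.

no error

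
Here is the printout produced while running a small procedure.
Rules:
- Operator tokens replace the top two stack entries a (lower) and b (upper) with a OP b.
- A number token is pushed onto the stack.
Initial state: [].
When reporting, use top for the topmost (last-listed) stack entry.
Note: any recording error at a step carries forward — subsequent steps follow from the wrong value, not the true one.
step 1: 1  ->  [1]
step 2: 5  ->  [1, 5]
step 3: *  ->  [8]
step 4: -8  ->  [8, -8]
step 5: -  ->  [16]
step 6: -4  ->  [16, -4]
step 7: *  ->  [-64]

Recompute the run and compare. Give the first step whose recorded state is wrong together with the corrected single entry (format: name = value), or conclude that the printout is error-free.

step 3, top = 5

Recomputing the run from the initial state:
step 1: [1]
step 2: [1, 5]
step 3: [5]
step 4: [5, -8]
step 5: [13]
step 6: [13, -4]
step 7: [-52]
The first disagreement with the printout is at step 3, where the value should be top = 5.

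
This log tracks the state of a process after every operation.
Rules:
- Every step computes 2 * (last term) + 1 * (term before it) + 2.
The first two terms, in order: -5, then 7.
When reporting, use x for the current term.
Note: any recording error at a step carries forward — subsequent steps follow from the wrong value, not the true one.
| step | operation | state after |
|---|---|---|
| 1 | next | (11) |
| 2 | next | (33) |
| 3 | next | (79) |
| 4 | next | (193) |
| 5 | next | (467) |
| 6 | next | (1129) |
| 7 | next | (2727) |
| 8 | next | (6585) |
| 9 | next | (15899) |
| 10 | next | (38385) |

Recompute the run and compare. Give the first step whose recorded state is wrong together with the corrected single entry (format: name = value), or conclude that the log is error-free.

step 1: x = 2*(7) + (1)*(-5) + (2) = 11 -> exactly as logged
step 2: x = 2*(11) + (1)*(7) + (2) = 31 -> the log has a different value
Conclusion: step 2 carries the first error; the entry should be x = 31.

step 2, x = 31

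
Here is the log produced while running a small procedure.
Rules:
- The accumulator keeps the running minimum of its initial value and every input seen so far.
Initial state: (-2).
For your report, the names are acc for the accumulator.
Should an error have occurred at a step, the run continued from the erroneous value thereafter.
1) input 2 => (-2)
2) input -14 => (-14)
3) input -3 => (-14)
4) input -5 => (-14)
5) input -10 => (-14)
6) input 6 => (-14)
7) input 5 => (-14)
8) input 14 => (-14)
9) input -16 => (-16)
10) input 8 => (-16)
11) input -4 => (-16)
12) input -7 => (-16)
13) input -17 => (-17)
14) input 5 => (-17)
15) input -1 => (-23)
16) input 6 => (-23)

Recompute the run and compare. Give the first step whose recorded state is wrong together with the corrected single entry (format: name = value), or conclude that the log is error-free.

step 15, acc = -17

Recomputing the run from the initial state:
step 1: acc = -2
step 2: acc = -14
step 3: acc = -14
step 4: acc = -14
step 5: acc = -14
step 6: acc = -14
step 7: acc = -14
step 8: acc = -14
step 9: acc = -16
step 10: acc = -16
step 11: acc = -16
step 12: acc = -16
step 13: acc = -17
step 14: acc = -17
step 15: acc = -17
step 16: acc = -17
The first disagreement with the log is at step 15, where the value should be acc = -17.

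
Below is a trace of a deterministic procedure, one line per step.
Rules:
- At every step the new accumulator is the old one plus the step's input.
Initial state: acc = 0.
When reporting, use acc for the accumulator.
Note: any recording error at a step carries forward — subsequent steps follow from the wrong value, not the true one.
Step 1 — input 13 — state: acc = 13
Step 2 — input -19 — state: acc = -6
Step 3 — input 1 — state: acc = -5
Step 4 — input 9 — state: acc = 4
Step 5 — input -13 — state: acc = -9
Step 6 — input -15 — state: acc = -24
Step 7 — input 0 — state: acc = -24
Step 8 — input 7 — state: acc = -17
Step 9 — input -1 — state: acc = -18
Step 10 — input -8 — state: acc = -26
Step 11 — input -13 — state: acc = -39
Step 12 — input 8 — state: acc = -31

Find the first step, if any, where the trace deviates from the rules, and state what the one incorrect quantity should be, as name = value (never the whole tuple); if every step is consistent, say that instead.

no error

1. acc = 0 + 13 = 13 (same as recorded)
2. acc = 13 + -19 = -6 (same as recorded)
3. acc = -6 + 1 = -5 (agrees with the trace)
4. acc = -5 + 9 = 4 (no discrepancy)
5. acc = 4 + -13 = -9 (confirmed correct)
6. acc = -9 + -15 = -24 (confirmed correct)
7. acc = -24 + 0 = -24 (checks out)
8. acc = -24 + 7 = -17 (checks out)
9. acc = -17 + -1 = -18 (consistent with the trace)
10. acc = -18 + -8 = -26 (checks out)
11. acc = -26 + -13 = -39 (checks out)
12. acc = -39 + 8 = -31 (exactly as logged)
All entries verified; no error found.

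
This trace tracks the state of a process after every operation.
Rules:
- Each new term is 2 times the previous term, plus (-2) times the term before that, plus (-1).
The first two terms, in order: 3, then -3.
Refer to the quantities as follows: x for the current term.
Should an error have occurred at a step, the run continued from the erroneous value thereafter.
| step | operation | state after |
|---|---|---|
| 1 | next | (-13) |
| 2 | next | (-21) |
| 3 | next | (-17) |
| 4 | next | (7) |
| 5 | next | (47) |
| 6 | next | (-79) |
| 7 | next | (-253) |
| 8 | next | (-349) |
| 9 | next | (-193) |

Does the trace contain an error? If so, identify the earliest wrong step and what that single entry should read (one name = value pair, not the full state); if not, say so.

Recomputing the run from the initial state:
step 1: x = -13
step 2: x = -21
step 3: x = -17
step 4: x = 7
step 5: x = 47
step 6: x = 79
step 7: x = 63
step 8: x = -33
step 9: x = -193
The first disagreement with the trace is at step 6, where the value should be x = 79.

step 6, x = 79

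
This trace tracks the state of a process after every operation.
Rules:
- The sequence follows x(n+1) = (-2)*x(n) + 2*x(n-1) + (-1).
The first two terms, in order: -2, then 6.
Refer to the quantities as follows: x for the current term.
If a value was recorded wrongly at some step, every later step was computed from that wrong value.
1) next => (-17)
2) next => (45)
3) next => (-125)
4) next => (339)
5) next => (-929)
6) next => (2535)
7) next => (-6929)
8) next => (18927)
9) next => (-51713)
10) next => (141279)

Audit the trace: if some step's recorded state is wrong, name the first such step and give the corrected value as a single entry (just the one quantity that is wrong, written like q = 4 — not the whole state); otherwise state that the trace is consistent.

no error

step 1: x = -2*(6) + (2)*(-2) + (-1) = -17 -> no discrepancy
step 2: x = -2*(-17) + (2)*(6) + (-1) = 45 -> agrees with the trace
step 3: x = -2*(45) + (2)*(-17) + (-1) = -125 -> same as recorded
step 4: x = -2*(-125) + (2)*(45) + (-1) = 339 -> same as recorded
step 5: x = -2*(339) + (2)*(-125) + (-1) = -929 -> same as recorded
step 6: x = -2*(-929) + (2)*(339) + (-1) = 2535 -> exactly as logged
step 7: x = -2*(2535) + (2)*(-929) + (-1) = -6929 -> agrees with the trace
step 8: x = -2*(-6929) + (2)*(2535) + (-1) = 18927 -> consistent with the trace
step 9: x = -2*(18927) + (2)*(-6929) + (-1) = -51713 -> verified
step 10: x = -2*(-51713) + (2)*(18927) + (-1) = 141279 -> agrees with the trace
Nothing is out of place; the run is error-free.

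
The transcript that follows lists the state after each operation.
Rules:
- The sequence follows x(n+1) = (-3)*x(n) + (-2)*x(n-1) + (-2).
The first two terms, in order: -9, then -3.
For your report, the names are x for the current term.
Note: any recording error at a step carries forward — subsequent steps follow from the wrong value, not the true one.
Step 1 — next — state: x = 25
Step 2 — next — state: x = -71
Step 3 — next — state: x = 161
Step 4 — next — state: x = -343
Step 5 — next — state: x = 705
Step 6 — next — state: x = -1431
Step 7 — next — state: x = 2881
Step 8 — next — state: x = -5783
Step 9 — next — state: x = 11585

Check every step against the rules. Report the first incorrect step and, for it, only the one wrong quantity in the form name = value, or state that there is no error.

Recomputing the run from the initial state:
step 1: x = 25
step 2: x = -71
step 3: x = 161
step 4: x = -343
step 5: x = 705
step 6: x = -1431
step 7: x = 2881
step 8: x = -5783
step 9: x = 11585
This matches the transcript at every step.

no error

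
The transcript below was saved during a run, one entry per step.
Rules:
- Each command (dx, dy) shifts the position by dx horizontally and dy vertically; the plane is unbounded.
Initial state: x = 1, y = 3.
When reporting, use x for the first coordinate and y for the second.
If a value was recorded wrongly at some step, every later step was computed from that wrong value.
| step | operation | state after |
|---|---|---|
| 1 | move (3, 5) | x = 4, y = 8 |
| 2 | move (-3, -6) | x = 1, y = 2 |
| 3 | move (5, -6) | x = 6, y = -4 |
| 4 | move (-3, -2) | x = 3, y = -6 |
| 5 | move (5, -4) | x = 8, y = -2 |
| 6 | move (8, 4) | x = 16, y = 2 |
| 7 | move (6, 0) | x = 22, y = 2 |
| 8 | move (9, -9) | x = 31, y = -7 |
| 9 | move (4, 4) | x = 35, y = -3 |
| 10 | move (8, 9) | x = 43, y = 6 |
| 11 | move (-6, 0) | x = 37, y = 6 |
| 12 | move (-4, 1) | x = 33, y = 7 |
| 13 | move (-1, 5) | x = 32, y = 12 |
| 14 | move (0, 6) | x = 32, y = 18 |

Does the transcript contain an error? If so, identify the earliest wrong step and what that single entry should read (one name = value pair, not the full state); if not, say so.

Recomputing the run from the initial state:
step 1: x = 4, y = 8
step 2: x = 1, y = 2
step 3: x = 6, y = -4
step 4: x = 3, y = -6
step 5: x = 8, y = -10
step 6: x = 16, y = -6
step 7: x = 22, y = -6
step 8: x = 31, y = -15
step 9: x = 35, y = -11
step 10: x = 43, y = -2
step 11: x = 37, y = -2
step 12: x = 33, y = -1
step 13: x = 32, y = 4
step 14: x = 32, y = 10
The first disagreement with the transcript is at step 5, where the value should be y = -10.

step 5, y = -10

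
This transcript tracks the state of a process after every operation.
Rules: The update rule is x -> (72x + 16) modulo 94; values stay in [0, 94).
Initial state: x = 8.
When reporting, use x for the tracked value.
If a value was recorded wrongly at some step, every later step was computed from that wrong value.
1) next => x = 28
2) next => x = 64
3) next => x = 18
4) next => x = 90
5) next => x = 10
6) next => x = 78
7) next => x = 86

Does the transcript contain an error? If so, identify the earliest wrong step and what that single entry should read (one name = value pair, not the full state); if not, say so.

step 1: x = (72*8 + 16) mod 94 = 28 -> in agreement
step 2: x = (72*28 + 16) mod 94 = 58 -> the transcript has a different value
The earliest wrong entry is at step 2: it should read x = 58.

step 2, x = 58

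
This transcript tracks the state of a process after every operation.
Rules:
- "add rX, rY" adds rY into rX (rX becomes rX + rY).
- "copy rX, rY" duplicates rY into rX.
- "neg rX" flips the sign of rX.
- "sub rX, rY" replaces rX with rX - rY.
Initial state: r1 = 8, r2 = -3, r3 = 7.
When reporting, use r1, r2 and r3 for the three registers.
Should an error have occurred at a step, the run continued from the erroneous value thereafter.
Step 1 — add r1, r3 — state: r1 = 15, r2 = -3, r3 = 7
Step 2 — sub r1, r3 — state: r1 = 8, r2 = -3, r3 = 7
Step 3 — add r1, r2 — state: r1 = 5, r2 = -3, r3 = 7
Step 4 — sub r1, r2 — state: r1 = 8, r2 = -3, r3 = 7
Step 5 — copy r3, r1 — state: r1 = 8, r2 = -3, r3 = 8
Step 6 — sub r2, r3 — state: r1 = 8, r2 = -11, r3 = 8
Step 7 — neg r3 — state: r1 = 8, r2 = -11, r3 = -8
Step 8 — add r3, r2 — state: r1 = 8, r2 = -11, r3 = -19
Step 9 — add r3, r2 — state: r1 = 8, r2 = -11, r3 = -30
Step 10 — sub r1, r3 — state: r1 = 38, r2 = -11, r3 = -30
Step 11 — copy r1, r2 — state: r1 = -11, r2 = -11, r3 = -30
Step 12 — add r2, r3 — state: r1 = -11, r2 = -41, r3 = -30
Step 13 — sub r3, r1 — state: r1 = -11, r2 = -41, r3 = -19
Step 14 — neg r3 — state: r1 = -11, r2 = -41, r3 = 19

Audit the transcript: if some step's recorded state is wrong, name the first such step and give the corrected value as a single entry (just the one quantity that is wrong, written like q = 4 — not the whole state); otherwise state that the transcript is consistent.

no error

1. r1 = 8 + 7 = 15 (in agreement)
2. r1 = 15 - 7 = 8 (matches)
3. r1 = 8 + -3 = 5 (no discrepancy)
4. r1 = 5 - -3 = 8 (matches)
5. r3 = 8 (checks out)
6. r2 = -3 - 8 = -11 (verified)
7. r3 = -(8) = -8 (verified)
8. r3 = -8 + -11 = -19 (agrees with the transcript)
9. r3 = -19 + -11 = -30 (exactly as logged)
10. r1 = 8 - -30 = 38 (consistent with the transcript)
11. r1 = -11 (exactly as logged)
12. r2 = -11 + -30 = -41 (exactly as logged)
13. r3 = -30 - -11 = -19 (exactly as logged)
14. r3 = -(-19) = 19 (exactly as logged)
No step deviates from the rules.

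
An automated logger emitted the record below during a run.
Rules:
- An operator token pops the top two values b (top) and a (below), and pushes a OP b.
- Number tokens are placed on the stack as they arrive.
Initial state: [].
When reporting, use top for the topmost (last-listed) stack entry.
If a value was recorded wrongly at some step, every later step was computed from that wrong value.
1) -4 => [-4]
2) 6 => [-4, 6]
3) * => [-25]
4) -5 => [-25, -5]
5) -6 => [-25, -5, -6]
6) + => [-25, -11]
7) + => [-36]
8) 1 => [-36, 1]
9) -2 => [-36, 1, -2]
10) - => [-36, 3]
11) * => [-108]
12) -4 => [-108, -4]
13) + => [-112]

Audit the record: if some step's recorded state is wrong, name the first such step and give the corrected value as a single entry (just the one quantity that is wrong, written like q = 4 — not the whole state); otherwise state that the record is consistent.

Step 1: push -4: top = -4 — verified.
Step 2: push 6: top = 6 — verified.
Step 3: -4 * 6 = -24 — a discrepancy with the record.
That makes step 3 the first incorrect line — top = -24 is what it should show.

step 3, top = -24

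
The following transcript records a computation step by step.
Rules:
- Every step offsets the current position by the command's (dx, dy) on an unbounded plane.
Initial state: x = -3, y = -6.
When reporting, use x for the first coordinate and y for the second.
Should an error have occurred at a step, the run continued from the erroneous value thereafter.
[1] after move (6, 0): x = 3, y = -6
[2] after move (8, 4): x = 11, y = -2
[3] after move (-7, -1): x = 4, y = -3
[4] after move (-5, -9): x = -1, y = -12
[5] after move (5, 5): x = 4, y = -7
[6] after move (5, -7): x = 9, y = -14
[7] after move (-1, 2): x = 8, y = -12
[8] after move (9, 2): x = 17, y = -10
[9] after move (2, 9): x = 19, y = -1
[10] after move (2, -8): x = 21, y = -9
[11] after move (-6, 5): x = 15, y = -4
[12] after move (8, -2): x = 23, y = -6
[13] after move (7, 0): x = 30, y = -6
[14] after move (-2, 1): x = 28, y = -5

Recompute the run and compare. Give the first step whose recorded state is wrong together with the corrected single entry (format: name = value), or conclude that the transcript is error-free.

Recomputing the run from the initial state:
step 1: x = 3, y = -6
step 2: x = 11, y = -2
step 3: x = 4, y = -3
step 4: x = -1, y = -12
step 5: x = 4, y = -7
step 6: x = 9, y = -14
step 7: x = 8, y = -12
step 8: x = 17, y = -10
step 9: x = 19, y = -1
step 10: x = 21, y = -9
step 11: x = 15, y = -4
step 12: x = 23, y = -6
step 13: x = 30, y = -6
step 14: x = 28, y = -5
This matches the transcript at every step.

no error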